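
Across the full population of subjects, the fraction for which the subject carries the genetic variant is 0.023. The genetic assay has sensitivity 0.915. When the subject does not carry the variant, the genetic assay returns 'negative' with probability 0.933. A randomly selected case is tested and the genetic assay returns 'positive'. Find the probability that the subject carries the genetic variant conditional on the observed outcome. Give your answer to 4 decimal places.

P(H | E) ≈ 0.2433

Write H for 'the subject carries the genetic variant'. Prior odds H:¬H = 0.023/0.977 = 0.023541. For the 'positive' outcome, the likelihood ratio is 0.915/0.067 = 13.657.
Posterior odds = 0.023541 × 13.657 = 0.32150, so P(H|E) = 0.32150/(1+0.32150) = 0.2433.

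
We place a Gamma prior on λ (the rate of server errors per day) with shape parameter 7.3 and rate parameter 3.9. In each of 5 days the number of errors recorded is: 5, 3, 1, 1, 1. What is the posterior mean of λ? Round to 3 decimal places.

The Poisson likelihood adds the total count to the shape and the number of exposure periods to the rate. Here ∑xᵢ = 11 and n = 5, so shape 7.3→18.3 and rate 3.9→8.9.
Posterior mean = shape/rate = 18.3/8.9 = 2.056.

Posterior mean ≈ 2.056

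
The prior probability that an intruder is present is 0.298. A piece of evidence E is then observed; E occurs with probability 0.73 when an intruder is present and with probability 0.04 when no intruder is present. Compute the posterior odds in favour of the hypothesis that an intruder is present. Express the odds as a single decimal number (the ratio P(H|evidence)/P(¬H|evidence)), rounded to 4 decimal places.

Posterior odds ≈ 7.7472

Prior odds = 0.298/(1−0.298) = 0.42450.
Likelihood ratio for E = 0.73/0.04 = 18.250.
Posterior odds = prior odds × LR = 7.7472.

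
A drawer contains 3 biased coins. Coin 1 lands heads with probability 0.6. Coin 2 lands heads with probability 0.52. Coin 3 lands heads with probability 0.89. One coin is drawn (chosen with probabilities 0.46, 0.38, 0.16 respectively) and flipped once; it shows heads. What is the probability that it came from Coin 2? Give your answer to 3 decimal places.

P(heads|C1) = 0.6; P(heads|C2) = 0.52; P(heads|C3) = 0.89.
Prior × likelihood for each source: 0.46·0.6=0.2760, 0.38·0.52=0.1976, 0.16·0.89=0.1424. Summing gives P(heads) = 0.61600.
P(Coin 2 | heads) = 0.1976 / 0.61600 = 0.321.

Posterior probability ≈ 0.321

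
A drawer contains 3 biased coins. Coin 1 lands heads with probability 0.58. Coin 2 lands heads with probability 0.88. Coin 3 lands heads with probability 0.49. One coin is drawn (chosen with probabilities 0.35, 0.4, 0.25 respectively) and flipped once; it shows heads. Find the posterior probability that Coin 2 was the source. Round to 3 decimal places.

Posterior probability ≈ 0.520

P(heads|C1) = 0.58; P(heads|C2) = 0.88; P(heads|C3) = 0.49.
Prior × likelihood for each source: 0.35·0.58=0.2030, 0.4·0.88=0.3520, 0.25·0.49=0.1225. Summing gives P(heads) = 0.67750.
P(Coin 2 | heads) = 0.3520 / 0.67750 = 0.520.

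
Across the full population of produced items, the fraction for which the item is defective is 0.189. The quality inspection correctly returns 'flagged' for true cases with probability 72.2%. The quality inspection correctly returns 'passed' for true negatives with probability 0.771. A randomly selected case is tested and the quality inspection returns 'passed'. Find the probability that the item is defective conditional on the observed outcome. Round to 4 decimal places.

P(H | E) ≈ 0.0775

Let H be the event that the item is defective. P(H) = 0.189, so P(¬H) = 0.811. With E the 'passed' result, P(E|H) = 0.278 and P(E|¬H) = 0.771.
P(E) = 0.278·0.189 + 0.771·0.811 = 0.052542 + 0.62528 = 0.67782.
By Bayes' theorem, P(H|E) = 0.052542 / 0.67782 = 0.0775.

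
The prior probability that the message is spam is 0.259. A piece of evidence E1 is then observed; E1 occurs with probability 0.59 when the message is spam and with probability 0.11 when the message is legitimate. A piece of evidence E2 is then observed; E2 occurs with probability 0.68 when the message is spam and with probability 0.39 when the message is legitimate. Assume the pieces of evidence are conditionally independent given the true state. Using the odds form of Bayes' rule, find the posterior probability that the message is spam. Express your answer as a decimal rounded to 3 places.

Posterior probability ≈ 0.766

Prior odds = 0.259/(1−0.259) = 0.34953. In log-odds, ln(0.34953) = -1.0512.
Add log likelihood ratios: ln(5.3636) + ln(1.7436) = 2.2356.
Posterior log-odds = 1.1844, so posterior odds = exp(1.1844) = 3.2688. Converting, P(H|E) = 3.2688/4.2688 = 0.766.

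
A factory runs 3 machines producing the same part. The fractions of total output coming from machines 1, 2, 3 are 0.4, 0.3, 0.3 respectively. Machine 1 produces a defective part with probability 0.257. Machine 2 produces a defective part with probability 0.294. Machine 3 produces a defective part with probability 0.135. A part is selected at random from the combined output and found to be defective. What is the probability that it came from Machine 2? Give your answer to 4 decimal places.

Posterior probability ≈ 0.3810

Tabulate prior·likelihood by source: [1] prior 0.4, lik 0.257, product 0.1028; [2] prior 0.3, lik 0.294, product 0.08820; [3] prior 0.3, lik 0.135, product 0.04050.
Normalizing constant = 0.23150; the posterior for Machine 2 is its product over the sum, 0.08820/0.23150 = 0.3810.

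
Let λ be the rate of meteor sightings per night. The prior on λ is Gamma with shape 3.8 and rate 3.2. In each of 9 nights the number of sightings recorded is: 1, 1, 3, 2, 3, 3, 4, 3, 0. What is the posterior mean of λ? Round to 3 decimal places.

The Poisson likelihood adds the total count to the shape and the number of exposure periods to the rate. Here ∑xᵢ = 20 and n = 9, so shape 3.8→23.8 and rate 3.2→12.2.
Posterior mean = shape/rate = 23.8/12.2 = 1.951.

Posterior mean ≈ 1.951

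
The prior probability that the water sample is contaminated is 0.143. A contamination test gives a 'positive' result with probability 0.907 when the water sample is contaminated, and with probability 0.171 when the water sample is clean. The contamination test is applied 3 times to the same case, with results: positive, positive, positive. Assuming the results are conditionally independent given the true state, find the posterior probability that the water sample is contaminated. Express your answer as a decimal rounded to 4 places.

With H the event that the water sample is contaminated, the joint likelihood of the observed sequence is P(data|H) = 0.907·0.907·0.907 = 0.74614 and P(data|¬H) = 0.171·0.171·0.171 = 0.0050002.
Bayes: P(H|data) = 0.143·0.74614 / (0.143·0.74614 + 0.857·0.0050002) = 0.10670/0.11098 = 0.9614.

Posterior P(H) ≈ 0.9614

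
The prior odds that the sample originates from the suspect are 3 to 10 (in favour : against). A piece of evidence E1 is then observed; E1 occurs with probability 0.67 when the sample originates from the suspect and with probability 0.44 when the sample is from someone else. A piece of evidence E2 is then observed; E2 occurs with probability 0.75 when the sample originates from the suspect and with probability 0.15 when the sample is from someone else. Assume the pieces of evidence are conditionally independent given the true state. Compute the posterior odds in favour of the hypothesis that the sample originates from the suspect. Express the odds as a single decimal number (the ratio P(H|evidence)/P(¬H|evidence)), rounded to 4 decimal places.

Posterior odds ≈ 2.2841

Prior odds = 3/10 = 0.30000.
Likelihood ratio for E1 = 0.67/0.44 = 1.5227.
Likelihood ratio for E2 = 0.75/0.15 = 5.0000.
Posterior odds = prior odds × LR₁ × LR₂ = 2.2841.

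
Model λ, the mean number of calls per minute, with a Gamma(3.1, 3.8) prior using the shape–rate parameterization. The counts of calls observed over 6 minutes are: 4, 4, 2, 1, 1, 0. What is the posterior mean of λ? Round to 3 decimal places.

Posterior mean ≈ 1.541

Total count ∑xᵢ = 12 over n = 6 minutes.
Gamma is conjugate to the Poisson likelihood: posterior is Gamma(shape = 3.1+12 = 15.1, rate = 3.8+6 = 9.8).
Posterior mean = shape/rate = 15.1/9.8 = 1.541.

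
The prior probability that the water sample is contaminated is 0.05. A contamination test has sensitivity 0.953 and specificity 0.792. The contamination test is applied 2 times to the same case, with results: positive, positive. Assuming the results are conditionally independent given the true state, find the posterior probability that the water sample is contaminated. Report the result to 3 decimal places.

Posterior P(H) ≈ 0.525

Let H be the event that the water sample is contaminated; start with P(H) = 0.05. P('positive'|H) = 0.953, P('positive'|¬H) = 0.208.
Update on result 1 ('positive'): P(H) ← 0.953·0.0500 / (0.953·0.0500 + 0.208·0.9500) = 0.047650/0.24525 = 0.1943.
Update on result 2 ('positive'): P(H) ← 0.953·0.1943 / (0.953·0.1943 + 0.208·0.8057) = 0.18516/0.35275 = 0.5249.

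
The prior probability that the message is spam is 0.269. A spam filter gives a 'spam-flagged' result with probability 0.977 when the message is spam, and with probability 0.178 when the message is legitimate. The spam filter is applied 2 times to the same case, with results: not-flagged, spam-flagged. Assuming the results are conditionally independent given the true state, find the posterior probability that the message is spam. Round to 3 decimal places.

Let H be the event that the message is spam; start with P(H) = 0.269. P('spam-flagged'|H) = 0.977, P('spam-flagged'|¬H) = 0.178.
Update on result 1 ('not-flagged'): P(H) ← 0.023·0.2690 / (0.023·0.2690 + 0.822·0.7310) = 0.0061870/0.60707 = 0.0102.
Update on result 2 ('spam-flagged'): P(H) ← 0.977·0.0102 / (0.977·0.0102 + 0.178·0.9898) = 0.0099572/0.18614 = 0.0535.

Posterior P(H) ≈ 0.053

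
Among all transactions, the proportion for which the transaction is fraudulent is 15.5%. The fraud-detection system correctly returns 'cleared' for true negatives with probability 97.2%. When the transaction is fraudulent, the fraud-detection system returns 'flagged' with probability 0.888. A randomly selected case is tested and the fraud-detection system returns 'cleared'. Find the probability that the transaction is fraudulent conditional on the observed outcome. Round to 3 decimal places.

P(H | E) ≈ 0.021

Write H for 'the transaction is fraudulent'. Prior odds H:¬H = 0.155/0.845 = 0.18343. For the 'cleared' outcome, the likelihood ratio is 0.112/0.972 = 0.11523.
Posterior odds = 0.18343 × 0.11523 = 0.021136, so P(H|E) = 0.021136/(1+0.021136) = 0.021.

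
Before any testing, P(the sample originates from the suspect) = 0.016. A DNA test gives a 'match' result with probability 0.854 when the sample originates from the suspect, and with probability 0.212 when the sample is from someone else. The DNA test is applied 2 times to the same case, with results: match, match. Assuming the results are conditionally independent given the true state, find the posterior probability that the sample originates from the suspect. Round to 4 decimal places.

Posterior P(H) ≈ 0.2088

With H the event that the sample originates from the suspect, the joint likelihood of the observed sequence is P(data|H) = 0.854·0.854 = 0.72932 and P(data|¬H) = 0.212·0.212 = 0.044944.
Bayes: P(H|data) = 0.016·0.72932 / (0.016·0.72932 + 0.984·0.044944) = 0.011669/0.055894 = 0.2088.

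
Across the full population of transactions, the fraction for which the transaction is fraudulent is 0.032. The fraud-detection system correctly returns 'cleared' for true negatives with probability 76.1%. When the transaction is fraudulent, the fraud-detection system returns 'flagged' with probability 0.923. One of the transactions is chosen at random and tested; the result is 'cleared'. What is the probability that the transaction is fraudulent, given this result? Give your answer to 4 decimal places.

P(H | E) ≈ 0.0033

Let H be the event that the transaction is fraudulent. P(H) = 0.032, so P(¬H) = 0.968. With E the 'cleared' result, P(E|H) = 0.077 and P(E|¬H) = 0.761.
P(E) = 0.077·0.032 + 0.761·0.968 = 0.0024640 + 0.73665 = 0.73911.
By Bayes' theorem, P(H|E) = 0.0024640 / 0.73911 = 0.0033.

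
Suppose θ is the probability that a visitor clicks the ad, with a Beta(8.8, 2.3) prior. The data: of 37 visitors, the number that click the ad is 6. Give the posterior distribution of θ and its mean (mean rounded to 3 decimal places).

The binomial likelihood is conjugate to the Beta prior: with 6 successes and 31 failures, the posterior is Beta(8.8+6, 2.3+31) = Beta(14.8, 33.3).
E[θ | data] = 14.8/(14.8+33.3) = 0.308.

Posterior: Beta(14.8, 33.3); mean ≈ 0.308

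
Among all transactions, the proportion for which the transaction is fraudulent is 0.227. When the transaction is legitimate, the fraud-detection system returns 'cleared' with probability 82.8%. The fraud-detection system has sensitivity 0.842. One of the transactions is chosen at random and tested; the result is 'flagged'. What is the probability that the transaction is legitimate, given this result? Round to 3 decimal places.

Write H for 'the transaction is fraudulent'. Prior odds H:¬H = 0.227/0.773 = 0.29366. For the 'flagged' outcome, the likelihood ratio is 0.842/0.172 = 4.8953.
Posterior odds = 0.29366 × 4.8953 = 1.4376, so P(H|E) = 1.4376/(1+1.4376) = 0.590. Then P(¬H|E) = 1 − 0.590 = 0.410.

P(¬H | E) ≈ 0.410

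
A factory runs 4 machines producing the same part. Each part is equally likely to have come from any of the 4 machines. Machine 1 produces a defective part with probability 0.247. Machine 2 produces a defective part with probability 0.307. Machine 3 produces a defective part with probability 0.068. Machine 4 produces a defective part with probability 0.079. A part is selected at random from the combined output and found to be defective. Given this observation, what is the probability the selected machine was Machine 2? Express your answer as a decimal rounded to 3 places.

P(defective|M1) = 0.247; P(defective|M2) = 0.307; P(defective|M3) = 0.068; P(defective|M4) = 0.079.
Prior × likelihood for each source: 0.25·0.247=0.06175, 0.25·0.307=0.07675, 0.25·0.068=0.01700, 0.25·0.079=0.01975. Summing gives P(defective) = 0.17525.
P(Machine 2 | defective) = 0.07675 / 0.17525 = 0.438.

Posterior probability ≈ 0.438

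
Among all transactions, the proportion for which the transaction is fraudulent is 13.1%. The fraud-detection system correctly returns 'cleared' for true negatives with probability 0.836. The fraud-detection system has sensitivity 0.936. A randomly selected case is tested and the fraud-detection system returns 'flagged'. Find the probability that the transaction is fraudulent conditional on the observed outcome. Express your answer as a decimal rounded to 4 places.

Let H be the event that the transaction is fraudulent. P(H) = 0.131, so P(¬H) = 0.869. With E the 'flagged' result, P(E|H) = 0.936 and P(E|¬H) = 0.164.
P(E) = 0.936·0.131 + 0.164·0.869 = 0.12262 + 0.14252 = 0.26513.
By Bayes' theorem, P(H|E) = 0.12262 / 0.26513 = 0.4625.

P(H | E) ≈ 0.4625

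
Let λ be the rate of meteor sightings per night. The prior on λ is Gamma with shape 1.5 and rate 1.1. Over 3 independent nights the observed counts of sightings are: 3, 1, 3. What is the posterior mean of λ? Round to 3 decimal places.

The Poisson likelihood adds the total count to the shape and the number of exposure periods to the rate. Here ∑xᵢ = 7 and n = 3, so shape 1.5→8.5 and rate 1.1→4.1.
E[λ | data] = 8.5/4.1 = 2.073.

Posterior mean ≈ 2.073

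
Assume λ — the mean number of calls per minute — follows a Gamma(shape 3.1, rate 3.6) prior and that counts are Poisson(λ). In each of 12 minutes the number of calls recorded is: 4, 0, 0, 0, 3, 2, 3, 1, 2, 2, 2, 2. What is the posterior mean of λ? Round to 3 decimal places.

The Poisson likelihood adds the total count to the shape and the number of exposure periods to the rate. Here ∑xᵢ = 21 and n = 12, so shape 3.1→24.1 and rate 3.6→15.6.
Posterior mean = shape/rate = 24.1/15.6 = 1.545.

Posterior mean ≈ 1.545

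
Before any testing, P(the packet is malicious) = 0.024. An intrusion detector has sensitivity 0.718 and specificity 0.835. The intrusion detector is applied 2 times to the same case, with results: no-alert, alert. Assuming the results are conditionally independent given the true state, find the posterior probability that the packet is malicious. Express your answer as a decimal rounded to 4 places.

With H the event that the packet is malicious, the joint likelihood of the observed sequence is P(data|H) = 0.282·0.718 = 0.20248 and P(data|¬H) = 0.835·0.165 = 0.13778.
Bayes: P(H|data) = 0.024·0.20248 / (0.024·0.20248 + 0.976·0.13778) = 0.0048594/0.13933 = 0.0349.

Posterior P(H) ≈ 0.0349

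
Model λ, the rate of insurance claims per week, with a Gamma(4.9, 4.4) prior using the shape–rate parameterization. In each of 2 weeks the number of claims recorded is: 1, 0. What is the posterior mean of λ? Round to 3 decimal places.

Posterior mean ≈ 0.922

The Poisson likelihood adds the total count to the shape and the number of exposure periods to the rate. Here ∑xᵢ = 1 and n = 2, so shape 4.9→5.9 and rate 4.4→6.4.
E[λ | data] = 5.9/6.4 = 0.922.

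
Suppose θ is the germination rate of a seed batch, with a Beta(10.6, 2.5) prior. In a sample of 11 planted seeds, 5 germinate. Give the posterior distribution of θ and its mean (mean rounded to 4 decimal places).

Posterior: Beta(15.6, 8.5); mean ≈ 0.6473

Observing 5 successes and 6 failures updates Beta(10.6, 2.5) by adding the success and failure counts to the two shape parameters: α = 10.6+5 = 15.6, β = 2.5+6 = 8.5.
E[θ | data] = 15.6/(15.6+8.5) = 0.6473.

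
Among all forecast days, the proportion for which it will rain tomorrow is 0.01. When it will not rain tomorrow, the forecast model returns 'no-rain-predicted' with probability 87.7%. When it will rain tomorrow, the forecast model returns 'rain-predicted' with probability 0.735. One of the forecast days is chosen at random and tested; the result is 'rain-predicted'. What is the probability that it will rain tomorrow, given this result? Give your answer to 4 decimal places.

Let H be the event that it will rain tomorrow. P(H) = 0.01, so P(¬H) = 0.99. With E the 'rain-predicted' result, P(E|H) = 0.735 and P(E|¬H) = 0.123.
P(E) = 0.735·0.01 + 0.123·0.99 = 0.0073500 + 0.12177 = 0.12912.
By Bayes' theorem, P(H|E) = 0.0073500 / 0.12912 = 0.0569.

P(H | E) ≈ 0.0569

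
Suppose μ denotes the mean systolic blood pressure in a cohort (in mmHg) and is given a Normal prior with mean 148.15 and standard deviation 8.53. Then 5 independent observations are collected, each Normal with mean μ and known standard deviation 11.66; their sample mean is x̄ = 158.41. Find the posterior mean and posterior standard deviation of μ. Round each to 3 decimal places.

Posterior mean ≈ 155.619; posterior SD ≈ 4.449

With known σ, the Normal prior is conjugate. Weight on the data is w = (n/σ²)/(n/σ² + 1/τ₀²) = 0.0367767/(0.0367767+0.0137436) = 0.72796.
Posterior mean = w·x̄ + (1−w)·μ₀ = 0.72796·158.41 + 0.27204·148.15 = 155.619. Posterior variance = 1/(0.0367767+0.0137436) = 19.7940, so SD = 4.449.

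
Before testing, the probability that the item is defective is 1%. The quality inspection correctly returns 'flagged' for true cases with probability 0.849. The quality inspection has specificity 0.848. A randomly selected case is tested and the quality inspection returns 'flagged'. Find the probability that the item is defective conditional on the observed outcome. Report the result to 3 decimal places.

P(H | E) ≈ 0.053

Let H be the event that the item is defective. P(H) = 0.01, so P(¬H) = 0.99. With E the 'flagged' result, P(E|H) = 0.849 and P(E|¬H) = 0.152.
P(E) = 0.849·0.01 + 0.152·0.99 = 0.0084900 + 0.15048 = 0.15897.
By Bayes' theorem, P(H|E) = 0.0084900 / 0.15897 = 0.053.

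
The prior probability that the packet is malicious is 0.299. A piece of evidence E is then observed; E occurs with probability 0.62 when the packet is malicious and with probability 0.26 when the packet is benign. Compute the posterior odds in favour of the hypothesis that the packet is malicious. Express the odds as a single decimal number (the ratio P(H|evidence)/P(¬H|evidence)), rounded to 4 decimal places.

Prior odds = 0.299/(1−0.299) = 0.42653.
Likelihood ratio for E = 0.62/0.26 = 2.3846.
Posterior odds = prior odds × LR = 1.0171.

Posterior odds ≈ 1.0171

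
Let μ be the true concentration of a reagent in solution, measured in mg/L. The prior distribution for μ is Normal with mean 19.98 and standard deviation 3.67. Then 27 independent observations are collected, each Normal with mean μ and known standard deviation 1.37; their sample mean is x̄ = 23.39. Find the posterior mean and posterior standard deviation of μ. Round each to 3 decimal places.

Posterior mean ≈ 23.372; posterior SD ≈ 0.263

With known σ, the Normal prior is conjugate. Weight on the data is w = (n/σ²)/(n/σ² + 1/τ₀²) = 14.3854/(14.3854+0.0742451) = 0.99487.
Posterior mean = w·x̄ + (1−w)·μ₀ = 0.99487·23.39 + 0.0051346·19.98 = 23.372. Posterior variance = 1/(14.3854+0.0742451) = 0.0691579, so SD = 0.263.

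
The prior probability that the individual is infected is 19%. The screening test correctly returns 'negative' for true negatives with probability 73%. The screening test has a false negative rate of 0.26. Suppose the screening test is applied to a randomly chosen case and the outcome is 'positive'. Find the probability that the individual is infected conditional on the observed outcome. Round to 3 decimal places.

Let H be the event that the individual is infected. P(H) = 0.19, so P(¬H) = 0.81. With E the 'positive' result, P(E|H) = 0.74 and P(E|¬H) = 0.27.
P(E) = 0.74·0.19 + 0.27·0.81 = 0.14060 + 0.21870 = 0.35930.
By Bayes' theorem, P(H|E) = 0.14060 / 0.35930 = 0.391.

P(H | E) ≈ 0.391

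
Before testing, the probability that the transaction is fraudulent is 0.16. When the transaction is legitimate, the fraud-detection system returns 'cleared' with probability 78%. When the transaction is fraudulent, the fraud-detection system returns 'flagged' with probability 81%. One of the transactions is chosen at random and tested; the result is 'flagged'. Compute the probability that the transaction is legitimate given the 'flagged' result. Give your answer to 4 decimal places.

P(¬H | E) ≈ 0.5878

Write H for 'the transaction is fraudulent'. Prior odds H:¬H = 0.16/0.84 = 0.19048. For the 'flagged' outcome, the likelihood ratio is 0.81/0.22 = 3.6818.
Posterior odds = 0.19048 × 3.6818 = 0.70130, so P(H|E) = 0.70130/(1+0.70130) = 0.4122. Then P(¬H|E) = 1 − 0.4122 = 0.5878.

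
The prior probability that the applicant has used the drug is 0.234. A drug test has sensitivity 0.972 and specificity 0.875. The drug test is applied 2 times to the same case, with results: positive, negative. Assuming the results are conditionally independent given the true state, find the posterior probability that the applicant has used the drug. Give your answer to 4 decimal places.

Posterior P(H) ≈ 0.0706

Let H be the event that the applicant has used the drug; start with P(H) = 0.234. P('positive'|H) = 0.972, P('positive'|¬H) = 0.125.
Update on result 1 ('positive'): P(H) ← 0.972·0.2340 / (0.972·0.2340 + 0.125·0.7660) = 0.22745/0.32320 = 0.7037.
Update on result 2 ('negative'): P(H) ← 0.028·0.7037 / (0.028·0.7037 + 0.875·0.2963) = 0.019705/0.27893 = 0.0706.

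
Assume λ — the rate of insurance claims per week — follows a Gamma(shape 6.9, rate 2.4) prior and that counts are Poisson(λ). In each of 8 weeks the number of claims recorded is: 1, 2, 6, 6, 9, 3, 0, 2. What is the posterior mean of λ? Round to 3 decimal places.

Total count ∑xᵢ = 29 over n = 8 weeks.
Gamma is conjugate to the Poisson likelihood: posterior is Gamma(shape = 6.9+29 = 35.9, rate = 2.4+8 = 10.4).
Posterior mean = shape/rate = 35.9/10.4 = 3.452.

Posterior mean ≈ 3.452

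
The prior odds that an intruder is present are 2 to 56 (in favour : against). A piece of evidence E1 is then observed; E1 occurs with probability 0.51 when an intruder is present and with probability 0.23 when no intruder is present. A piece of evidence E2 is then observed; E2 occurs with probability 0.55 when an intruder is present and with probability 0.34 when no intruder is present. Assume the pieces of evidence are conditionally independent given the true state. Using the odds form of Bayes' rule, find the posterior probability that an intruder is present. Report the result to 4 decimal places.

Prior odds = 2/56 = 0.035714. In log-odds, ln(0.035714) = -3.3322.
Add log likelihood ratios: ln(2.2174) + ln(1.6176) = 1.2773.
Posterior log-odds = -2.0549, so posterior odds = exp(-2.0549) = 0.12811. Converting, P(H|E) = 0.12811/1.1281 = 0.1136.

Posterior probability ≈ 0.1136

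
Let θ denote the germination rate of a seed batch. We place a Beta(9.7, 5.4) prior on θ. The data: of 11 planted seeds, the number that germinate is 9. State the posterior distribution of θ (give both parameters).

Posterior: Beta(18.7, 7.4)

The binomial likelihood is conjugate to the Beta prior: with 9 successes and 2 failures, the posterior is Beta(9.7+9, 5.4+2) = Beta(18.7, 7.4).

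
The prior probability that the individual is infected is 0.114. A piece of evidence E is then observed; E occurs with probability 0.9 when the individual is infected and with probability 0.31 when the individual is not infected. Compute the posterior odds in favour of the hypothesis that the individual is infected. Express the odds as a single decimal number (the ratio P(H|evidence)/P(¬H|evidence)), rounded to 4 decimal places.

Prior odds = 0.114/(1−0.114) = 0.12867.
Likelihood ratio for E = 0.9/0.31 = 2.9032.
Posterior odds = prior odds × LR = 0.37355.

Posterior odds ≈ 0.3736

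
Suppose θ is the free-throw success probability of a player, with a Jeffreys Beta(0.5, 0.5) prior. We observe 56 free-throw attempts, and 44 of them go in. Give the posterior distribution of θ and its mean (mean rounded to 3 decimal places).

The binomial likelihood is conjugate to the Beta prior: with 44 successes and 12 failures, the posterior is Beta(0.5+44, 0.5+12) = Beta(44.5, 12.5).
E[θ | data] = 44.5/(44.5+12.5) = 0.781.

Posterior: Beta(44.5, 12.5); mean ≈ 0.781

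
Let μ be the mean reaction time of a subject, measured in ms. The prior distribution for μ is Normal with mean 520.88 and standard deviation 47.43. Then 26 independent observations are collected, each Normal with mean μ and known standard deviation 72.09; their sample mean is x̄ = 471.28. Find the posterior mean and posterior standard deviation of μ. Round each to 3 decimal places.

With known σ, the Normal prior is conjugate. Weight on the data is w = (n/σ²)/(n/σ² + 1/τ₀²) = 0.00500292/(0.00500292+0.00044452) = 0.91840.
Posterior mean = w·x̄ + (1−w)·μ₀ = 0.91840·471.28 + 0.081602·520.88 = 475.327. Posterior variance = 1/(0.00500292+0.00044452) = 183.572, so SD = 13.549.

Posterior mean ≈ 475.327; posterior SD ≈ 13.549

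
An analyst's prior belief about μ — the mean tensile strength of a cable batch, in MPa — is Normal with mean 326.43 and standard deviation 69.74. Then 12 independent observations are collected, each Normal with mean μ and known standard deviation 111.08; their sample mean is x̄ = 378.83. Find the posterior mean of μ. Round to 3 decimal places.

Posterior mean ≈ 369.685

With known σ, the Normal prior is conjugate. Weight on the data is w = (n/σ²)/(n/σ² + 1/τ₀²) = 0.00097254/(0.00097254+0.00020561) = 0.82548.
Posterior mean = w·x̄ + (1−w)·μ₀ = 0.82548·378.83 + 0.17452·326.43 = 369.685.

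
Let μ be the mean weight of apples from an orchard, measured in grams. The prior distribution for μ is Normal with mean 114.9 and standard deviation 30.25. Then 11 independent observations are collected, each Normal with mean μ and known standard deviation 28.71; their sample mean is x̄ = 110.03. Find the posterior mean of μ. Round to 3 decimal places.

Posterior mean ≈ 110.399

With known σ, the Normal prior is conjugate. Weight on the data is w = (n/σ²)/(n/σ² + 1/τ₀²) = 0.0133452/(0.0133452+0.00109282) = 0.92431.
Posterior mean = w·x̄ + (1−w)·μ₀ = 0.92431·110.03 + 0.075690·114.9 = 110.399.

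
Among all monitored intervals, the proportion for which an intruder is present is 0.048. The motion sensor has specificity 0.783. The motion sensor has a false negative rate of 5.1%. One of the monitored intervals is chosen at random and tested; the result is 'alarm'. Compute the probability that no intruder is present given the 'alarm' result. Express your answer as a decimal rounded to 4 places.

Let H be the event that an intruder is present. P(H) = 0.048, so P(¬H) = 0.952. With E the 'alarm' result, P(E|H) = 0.949 and P(E|¬H) = 0.217.
P(E) = 0.949·0.048 + 0.217·0.952 = 0.045552 + 0.20658 = 0.25214.
By Bayes' theorem, P(H|E) = 0.045552 / 0.25214 = 0.1807. Hence P(¬H|E) = 1 − 0.1807 = 0.8193.

P(¬H | E) ≈ 0.8193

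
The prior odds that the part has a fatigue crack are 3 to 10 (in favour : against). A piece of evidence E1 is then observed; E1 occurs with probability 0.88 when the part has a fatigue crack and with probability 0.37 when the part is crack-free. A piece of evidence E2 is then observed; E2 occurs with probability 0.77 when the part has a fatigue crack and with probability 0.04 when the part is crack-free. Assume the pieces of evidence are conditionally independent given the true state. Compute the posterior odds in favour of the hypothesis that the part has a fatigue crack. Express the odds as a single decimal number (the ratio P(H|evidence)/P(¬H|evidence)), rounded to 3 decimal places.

Posterior odds ≈ 13.735

Prior odds = 3/10 = 0.30000. In log-odds, ln(0.30000) = -1.2040.
Add log likelihood ratios: ln(2.3784) + ln(19.250) = 3.8239.
Posterior log-odds = 2.6200, so posterior odds = exp(2.6200) = 13.735.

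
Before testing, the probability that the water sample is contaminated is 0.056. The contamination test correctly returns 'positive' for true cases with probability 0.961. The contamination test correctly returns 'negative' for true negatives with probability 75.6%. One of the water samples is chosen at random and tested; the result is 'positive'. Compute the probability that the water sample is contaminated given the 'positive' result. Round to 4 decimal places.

Write H for 'the water sample is contaminated'. Prior odds H:¬H = 0.056/0.944 = 0.059322. For the 'positive' outcome, the likelihood ratio is 0.961/0.244 = 3.9385.
Posterior odds = 0.059322 × 3.9385 = 0.23364, so P(H|E) = 0.23364/(1+0.23364) = 0.1894.

P(H | E) ≈ 0.1894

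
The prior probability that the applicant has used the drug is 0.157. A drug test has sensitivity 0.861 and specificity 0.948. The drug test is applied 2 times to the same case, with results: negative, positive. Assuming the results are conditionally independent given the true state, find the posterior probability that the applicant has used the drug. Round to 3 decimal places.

Posterior P(H) ≈ 0.311

Let H be the event that the applicant has used the drug; start with P(H) = 0.157. P('positive'|H) = 0.861, P('positive'|¬H) = 0.052.
Update on result 1 ('negative'): P(H) ← 0.139·0.1570 / (0.139·0.1570 + 0.948·0.8430) = 0.021823/0.82099 = 0.0266.
Update on result 2 ('positive'): P(H) ← 0.861·0.0266 / (0.861·0.0266 + 0.052·0.9734) = 0.022887/0.073504 = 0.3114.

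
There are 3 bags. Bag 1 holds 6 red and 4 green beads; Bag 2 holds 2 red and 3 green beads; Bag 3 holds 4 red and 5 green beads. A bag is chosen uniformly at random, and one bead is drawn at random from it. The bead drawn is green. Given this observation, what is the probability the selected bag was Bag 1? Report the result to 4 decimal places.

Tabulate prior·likelihood by source: [1] prior 0.333333, lik 0.4, product 0.1333; [2] prior 0.333333, lik 0.6, product 0.2000; [3] prior 0.333333, lik 0.5556, product 0.1852.
Normalizing constant = 0.51852; the posterior for Bag 1 is its product over the sum, 0.1333/0.51852 = 0.2571.

Posterior probability ≈ 0.2571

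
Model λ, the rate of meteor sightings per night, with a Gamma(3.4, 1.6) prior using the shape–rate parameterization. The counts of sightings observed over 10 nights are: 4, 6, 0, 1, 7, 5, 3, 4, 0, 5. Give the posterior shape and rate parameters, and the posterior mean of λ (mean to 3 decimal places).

Total count ∑xᵢ = 35 over n = 10 nights.
Gamma is conjugate to the Poisson likelihood: posterior is Gamma(shape = 3.4+35 = 38.4, rate = 1.6+10 = 11.6).
Posterior mean = shape/rate = 38.4/11.6 = 3.310.

Posterior: Gamma(shape=38.4, rate=11.6); mean ≈ 3.310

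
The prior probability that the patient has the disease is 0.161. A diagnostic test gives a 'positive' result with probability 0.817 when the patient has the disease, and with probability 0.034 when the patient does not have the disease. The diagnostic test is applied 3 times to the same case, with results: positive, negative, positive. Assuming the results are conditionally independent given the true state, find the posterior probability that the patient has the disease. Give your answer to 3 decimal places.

Posterior P(H) ≈ 0.955

With H the event that the patient has the disease, the joint likelihood of the observed sequence is P(data|H) = 0.817·0.183·0.817 = 0.12215 and P(data|¬H) = 0.034·0.966·0.034 = 0.0011167.
Bayes: P(H|data) = 0.161·0.12215 / (0.161·0.12215 + 0.839·0.0011167) = 0.019666/0.020603 = 0.9545.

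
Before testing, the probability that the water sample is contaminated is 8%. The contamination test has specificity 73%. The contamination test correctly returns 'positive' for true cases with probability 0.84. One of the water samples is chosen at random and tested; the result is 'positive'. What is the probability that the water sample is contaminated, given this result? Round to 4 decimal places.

P(H | E) ≈ 0.2129

Let H be the event that the water sample is contaminated. P(H) = 0.08, so P(¬H) = 0.92. With E the 'positive' result, P(E|H) = 0.84 and P(E|¬H) = 0.27.
P(E) = 0.84·0.08 + 0.27·0.92 = 0.067200 + 0.24840 = 0.31560.
By Bayes' theorem, P(H|E) = 0.067200 / 0.31560 = 0.2129.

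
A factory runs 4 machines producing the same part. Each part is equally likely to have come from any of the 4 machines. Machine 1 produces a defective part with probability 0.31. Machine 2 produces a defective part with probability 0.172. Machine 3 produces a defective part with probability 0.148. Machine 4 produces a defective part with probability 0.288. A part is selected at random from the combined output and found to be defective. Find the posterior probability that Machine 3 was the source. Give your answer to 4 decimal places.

Tabulate prior·likelihood by source: [1] prior 0.25, lik 0.31, product 0.07750; [2] prior 0.25, lik 0.172, product 0.04300; [3] prior 0.25, lik 0.148, product 0.03700; [4] prior 0.25, lik 0.288, product 0.07200.
Normalizing constant = 0.22950; the posterior for Machine 3 is its product over the sum, 0.03700/0.22950 = 0.1612.

Posterior probability ≈ 0.1612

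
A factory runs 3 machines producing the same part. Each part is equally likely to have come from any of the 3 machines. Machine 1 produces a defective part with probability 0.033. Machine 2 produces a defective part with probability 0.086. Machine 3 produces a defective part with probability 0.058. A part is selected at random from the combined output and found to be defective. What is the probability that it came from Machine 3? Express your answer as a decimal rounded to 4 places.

Posterior probability ≈ 0.3277

Tabulate prior·likelihood by source: [1] prior 0.333333, lik 0.033, product 0.01100; [2] prior 0.333333, lik 0.086, product 0.02867; [3] prior 0.333333, lik 0.058, product 0.01933.
Normalizing constant = 0.059000; the posterior for Machine 3 is its product over the sum, 0.01933/0.059000 = 0.3277.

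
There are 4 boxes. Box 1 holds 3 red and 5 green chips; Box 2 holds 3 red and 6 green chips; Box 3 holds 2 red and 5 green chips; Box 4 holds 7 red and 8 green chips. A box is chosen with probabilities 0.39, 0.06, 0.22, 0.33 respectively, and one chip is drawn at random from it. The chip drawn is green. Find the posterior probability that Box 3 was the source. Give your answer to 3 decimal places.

Tabulate prior·likelihood by source: [1] prior 0.39, lik 0.625, product 0.2438; [2] prior 0.06, lik 0.6667, product 0.04000; [3] prior 0.22, lik 0.7143, product 0.1571; [4] prior 0.33, lik 0.5333, product 0.1760.
Normalizing constant = 0.61689; the posterior for Box 3 is its product over the sum, 0.1571/0.61689 = 0.255.

Posterior probability ≈ 0.255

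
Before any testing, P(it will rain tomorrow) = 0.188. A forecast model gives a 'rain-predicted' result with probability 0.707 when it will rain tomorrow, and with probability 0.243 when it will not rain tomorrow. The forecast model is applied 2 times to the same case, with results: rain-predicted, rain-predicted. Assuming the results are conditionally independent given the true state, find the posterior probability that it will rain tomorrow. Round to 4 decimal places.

Let H be the event that it will rain tomorrow; start with P(H) = 0.188. P('rain-predicted'|H) = 0.707, P('rain-predicted'|¬H) = 0.243.
Update on result 1 ('rain-predicted'): P(H) ← 0.707·0.1880 / (0.707·0.1880 + 0.243·0.8120) = 0.13292/0.33023 = 0.4025.
Update on result 2 ('rain-predicted'): P(H) ← 0.707·0.4025 / (0.707·0.4025 + 0.243·0.5975) = 0.28456/0.42976 = 0.6621.

Posterior P(H) ≈ 0.6621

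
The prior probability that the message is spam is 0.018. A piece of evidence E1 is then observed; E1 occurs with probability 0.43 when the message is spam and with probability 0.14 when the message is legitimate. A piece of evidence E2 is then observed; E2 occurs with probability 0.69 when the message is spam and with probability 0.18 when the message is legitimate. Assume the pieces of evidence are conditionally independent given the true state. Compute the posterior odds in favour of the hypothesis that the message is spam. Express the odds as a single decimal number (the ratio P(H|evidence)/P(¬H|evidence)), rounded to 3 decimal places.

Posterior odds ≈ 0.216

Prior odds = 0.018/(1−0.018) = 0.018330. In log-odds, ln(0.018330) = -3.9992.
Add log likelihood ratios: ln(3.0714) + ln(3.8333) = 2.4659.
Posterior log-odds = -1.5333, so posterior odds = exp(-1.5333) = 0.21581.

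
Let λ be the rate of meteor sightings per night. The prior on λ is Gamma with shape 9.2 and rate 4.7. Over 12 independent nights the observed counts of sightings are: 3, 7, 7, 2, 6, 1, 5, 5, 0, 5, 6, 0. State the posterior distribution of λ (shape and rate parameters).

Posterior: Gamma(shape=56.2, rate=16.7)

The Poisson likelihood adds the total count to the shape and the number of exposure periods to the rate. Here ∑xᵢ = 47 and n = 12, so shape 9.2→56.2 and rate 4.7→16.7.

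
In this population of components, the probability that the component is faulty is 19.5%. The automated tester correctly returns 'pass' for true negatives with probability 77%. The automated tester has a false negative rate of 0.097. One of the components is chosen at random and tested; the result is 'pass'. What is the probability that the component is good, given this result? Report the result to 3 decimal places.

Let H be the event that the component is faulty. P(H) = 0.195, so P(¬H) = 0.805. With E the 'pass' result, P(E|H) = 0.097 and P(E|¬H) = 0.77.
P(E) = 0.097·0.195 + 0.77·0.805 = 0.018915 + 0.61985 = 0.63877.
By Bayes' theorem, P(H|E) = 0.018915 / 0.63877 = 0.030. Hence P(¬H|E) = 1 − 0.030 = 0.970.

P(¬H | E) ≈ 0.970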